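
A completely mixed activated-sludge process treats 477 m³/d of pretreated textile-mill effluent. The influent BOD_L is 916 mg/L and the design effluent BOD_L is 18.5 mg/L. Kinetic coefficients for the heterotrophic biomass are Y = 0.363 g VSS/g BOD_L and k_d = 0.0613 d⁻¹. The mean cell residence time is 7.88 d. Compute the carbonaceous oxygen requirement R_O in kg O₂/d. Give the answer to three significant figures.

Correct the yield for decay: Y_obs = Y/(1 + k_d θ_c) = 0.363 / (1 + 0.0613 × 7.88) = 0.363 / 1.483 = 0.2448.
Q·(S₀ − S) = 477 × (916 − 18.5) × 10⁻³ = 428.1 kg/d removed.
P_X = Y_obs·Q·(S₀ − S) = 0.2448 × 428.1 = 104.8 kg VSS/d.
Carbonaceous O₂ demand = substrate oxidised − cell-mass equivalent = 428.1 − 1.42 × 104.8 = 279.3 kg O₂/d.

R_O ≈ 279 kg O₂/d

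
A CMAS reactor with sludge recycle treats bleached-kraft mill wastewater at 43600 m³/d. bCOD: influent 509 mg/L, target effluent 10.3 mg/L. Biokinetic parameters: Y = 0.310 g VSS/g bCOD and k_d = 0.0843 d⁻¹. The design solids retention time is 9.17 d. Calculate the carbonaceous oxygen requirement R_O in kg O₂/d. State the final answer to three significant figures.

R_O ≈ 16300 kg O₂/d

Y_obs = Y / (1 + k_d θ_c) = 0.310 / (1 + 0.0843 × 9.17) = 0.310 / 1.773 = 0.1748.
Q·(S₀ − S) = 43600 × (509 − 10.3) × 10⁻³ = 21743 kg/d removed.
P_X = Y_obs·Q·(S₀ − S) = 0.1748 × 21743 = 3802 kg VSS/d.
R_O = Q·(S₀ − S) − 1.42·P_X = 21743 − 1.42 × 3802 = 16345 kg O₂/d.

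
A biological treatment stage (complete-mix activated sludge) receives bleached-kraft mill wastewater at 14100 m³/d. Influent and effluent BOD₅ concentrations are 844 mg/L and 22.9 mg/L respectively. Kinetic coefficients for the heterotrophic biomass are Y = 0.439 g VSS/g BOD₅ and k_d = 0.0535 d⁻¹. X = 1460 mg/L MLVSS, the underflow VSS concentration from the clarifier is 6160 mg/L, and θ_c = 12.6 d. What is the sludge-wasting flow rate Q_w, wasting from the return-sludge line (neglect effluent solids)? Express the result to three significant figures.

Q_w ≈ 493 m³/d

Rearranging the biomass balance for a CMAS with decay, V = Y·Q·ΔS·θ_c / [X·(1+k_d θ_c)] = 0.439 × 14100 × (844 − 22.9) × 12.6 / [1460 × (1 + 0.0535 × 12.6)] = 6.4×10^7 / 2444 = 26201 m³.
Q_w = (V·X)/(θ_c X_r) = 26201 × 1460 / (12.6 × 6160) = 492.9 m³/d.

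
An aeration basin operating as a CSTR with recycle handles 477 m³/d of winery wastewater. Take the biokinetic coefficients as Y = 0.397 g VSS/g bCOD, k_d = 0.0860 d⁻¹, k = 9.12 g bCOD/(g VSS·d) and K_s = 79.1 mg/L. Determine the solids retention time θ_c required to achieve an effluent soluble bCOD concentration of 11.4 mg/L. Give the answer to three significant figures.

θ_c ≈ 2.70 d

Specific growth rate at S = 11.4 mg/L: μ = YkS/(K_s+S) = 0.397·9.12·11.4/(79.1+11.4) = 0.4561 d⁻¹.
θ_c = 1/(μ − k_d) = 1/(0.4561 − 0.0860) = 1/0.3701 = 2.702 d.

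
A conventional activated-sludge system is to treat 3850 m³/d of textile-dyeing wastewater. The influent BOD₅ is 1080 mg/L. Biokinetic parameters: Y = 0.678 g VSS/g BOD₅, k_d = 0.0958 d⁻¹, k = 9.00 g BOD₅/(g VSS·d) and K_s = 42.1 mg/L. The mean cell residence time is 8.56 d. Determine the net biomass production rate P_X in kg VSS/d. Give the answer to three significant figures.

P_X ≈ 1550 kg VSS/d

Effluent substrate depends only on kinetics and SRT: S = K_s(1 + k_d θ_c) / [θ_c(Yk − k_d) − 1] = 42.1 × (1 + 0.0958 × 8.56) / [8.56 × (0.678 × 9.00 − 0.0958) − 1] = 76.62 / 50.41 = 1.520 mg/L.
Y_obs = Y / (1 + k_d θ_c) = 0.678 / (1 + 0.0958 × 8.56) = 0.678 / 1.820 = 0.3725.
Q·(S₀ − S) = 3850 × (1080 − 1.52) × 10⁻³ = 4152 kg/d removed.
Net biomass production P_X = Y_obs × Q·(S₀ − S) = 0.3725 × 4152 = 1547 kg VSS/d.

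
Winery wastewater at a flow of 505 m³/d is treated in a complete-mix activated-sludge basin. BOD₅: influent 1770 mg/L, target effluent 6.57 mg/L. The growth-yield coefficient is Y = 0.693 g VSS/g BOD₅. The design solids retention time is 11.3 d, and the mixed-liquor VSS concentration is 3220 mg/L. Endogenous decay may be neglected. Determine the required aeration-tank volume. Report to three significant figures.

V ≈ 2170 m³

V·X = Y·Q·ΔS·θ_c gives V = 0.693 × 505 × (1770 − 6.57) × 11.3 / 3220 = 2166 m³.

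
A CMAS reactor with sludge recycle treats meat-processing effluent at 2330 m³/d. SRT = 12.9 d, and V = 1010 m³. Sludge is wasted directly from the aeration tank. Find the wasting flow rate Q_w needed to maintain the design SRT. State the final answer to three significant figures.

With mixed-liquor wasting, θ_c = V/Q_w, so Q_w = V/θ_c = 1010/12.9 = 78.29 m³/d.

Q_w ≈ 78.3 m³/d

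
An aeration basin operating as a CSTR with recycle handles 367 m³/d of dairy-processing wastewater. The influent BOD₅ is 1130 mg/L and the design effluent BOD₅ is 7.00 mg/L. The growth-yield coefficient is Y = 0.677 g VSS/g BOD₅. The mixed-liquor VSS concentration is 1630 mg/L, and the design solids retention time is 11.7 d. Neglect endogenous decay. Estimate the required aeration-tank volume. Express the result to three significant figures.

V·X = Y·Q·ΔS·θ_c gives V = 0.677 × 367 × (1130 − 7.00) × 11.7 / 1630 = 2003 m³.

V ≈ 2000 m³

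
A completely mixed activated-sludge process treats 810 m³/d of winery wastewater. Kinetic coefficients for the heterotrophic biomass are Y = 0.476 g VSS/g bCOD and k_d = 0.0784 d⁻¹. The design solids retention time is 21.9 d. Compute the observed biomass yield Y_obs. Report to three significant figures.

Correct the yield for decay: Y_obs = Y/(1 + k_d θ_c) = 0.476 / (1 + 0.0784 × 21.9) = 0.476 / 2.717 = 0.1752.

Y_obs ≈ 0.175 g VSS/g bCOD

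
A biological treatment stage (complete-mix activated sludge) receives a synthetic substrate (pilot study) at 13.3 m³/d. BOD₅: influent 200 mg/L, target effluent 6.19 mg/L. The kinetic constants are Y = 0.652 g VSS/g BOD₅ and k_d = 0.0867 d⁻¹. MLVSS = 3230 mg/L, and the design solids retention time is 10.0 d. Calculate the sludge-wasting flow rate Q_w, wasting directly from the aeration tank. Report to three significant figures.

Q_w ≈ 0.279 m³/d

From the SRT design equation V = Y Q (S₀−S) θ_c / [X (1 + k_d θ_c)] = 0.652 × 13.3 × (200 − 6.19) × 10.0 / [3230 × (1 + 0.0867 × 10.0)] = 1.68×10^4 / 6030 = 2.787 m³.
For wasting at MLVSS concentration, Q_w = V/θ_c = 2.787/10.0 = 0.2787 m³/d.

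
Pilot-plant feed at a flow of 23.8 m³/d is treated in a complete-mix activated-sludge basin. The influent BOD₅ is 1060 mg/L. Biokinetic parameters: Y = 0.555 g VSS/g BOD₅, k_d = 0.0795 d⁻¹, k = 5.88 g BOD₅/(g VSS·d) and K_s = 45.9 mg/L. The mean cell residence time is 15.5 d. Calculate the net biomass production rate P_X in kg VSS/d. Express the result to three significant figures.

Effluent substrate depends only on kinetics and SRT: S = K_s(1 + k_d θ_c) / [θ_c(Yk − k_d) − 1] = 45.9 × (1 + 0.0795 × 15.5) / [15.5 × (0.555 × 5.88 − 0.0795) − 1] = 102.5 / 48.35 = 2.119 mg/L.
Correct the yield for decay: Y_obs = Y/(1 + k_d θ_c) = 0.555 / (1 + 0.0795 × 15.5) = 0.555 / 2.232 = 0.2486.
Q·(S₀ − S) = 23.8 × (1060 − 2.12) × 10⁻³ = 25.18 kg/d removed.
So the net sludge growth is P_X = 0.2486 × 25.18 = 6.260 kg VSS/d.

P_X ≈ 6.26 kg VSS/d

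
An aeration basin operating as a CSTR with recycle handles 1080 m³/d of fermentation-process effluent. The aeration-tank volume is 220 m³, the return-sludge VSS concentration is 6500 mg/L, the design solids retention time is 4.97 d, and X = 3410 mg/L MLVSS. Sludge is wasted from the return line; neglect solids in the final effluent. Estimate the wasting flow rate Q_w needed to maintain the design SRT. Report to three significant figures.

Q_w ≈ 23.2 m³/d

Q_w = (V·X)/(θ_c X_r) = 220.0 × 3410 / (4.97 × 6500) = 23.22 m³/d.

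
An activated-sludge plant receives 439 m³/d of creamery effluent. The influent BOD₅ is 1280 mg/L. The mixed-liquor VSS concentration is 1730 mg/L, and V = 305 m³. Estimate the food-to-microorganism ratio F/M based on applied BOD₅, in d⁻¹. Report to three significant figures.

Food-to-microorganism ratio F/M = Q S₀ / (V X) = 439 × 1280 / (305.0 × 1730) = 1.065 d⁻¹.

F/M ≈ 1.06 d⁻¹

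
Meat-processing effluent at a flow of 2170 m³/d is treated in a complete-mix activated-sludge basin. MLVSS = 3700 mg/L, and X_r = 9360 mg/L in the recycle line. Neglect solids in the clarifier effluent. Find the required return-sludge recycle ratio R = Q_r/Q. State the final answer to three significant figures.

R ≈ 0.654

Mass balance around the secondary clarifier (neglecting effluent solids): R = X / (X_r − X) = 3700 / (9360 − 3700) = 0.6537.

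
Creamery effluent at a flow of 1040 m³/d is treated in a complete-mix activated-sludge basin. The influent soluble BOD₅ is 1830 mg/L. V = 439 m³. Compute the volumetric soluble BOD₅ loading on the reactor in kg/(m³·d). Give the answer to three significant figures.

L_v ≈ 4.34 kg soluble BOD₅/(m³·d)

L_v = Q S₀ / V = 1040 × 1830 × 10⁻³ / 439.0 = 4.335 kg/(m³·d).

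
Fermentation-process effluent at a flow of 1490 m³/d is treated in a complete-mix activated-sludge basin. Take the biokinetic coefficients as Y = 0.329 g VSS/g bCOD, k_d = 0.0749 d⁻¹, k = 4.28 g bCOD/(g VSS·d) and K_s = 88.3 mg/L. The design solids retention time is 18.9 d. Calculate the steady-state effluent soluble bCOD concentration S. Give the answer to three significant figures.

S ≈ 8.81 mg/L

Effluent substrate depends only on kinetics and SRT: S = K_s(1 + k_d θ_c) / [θ_c(Yk − k_d) − 1] = 88.3 × (1 + 0.0749 × 18.9) / [18.9 × (0.329 × 4.28 − 0.0749) − 1] = 213.3 / 24.20 = 8.815 mg/L.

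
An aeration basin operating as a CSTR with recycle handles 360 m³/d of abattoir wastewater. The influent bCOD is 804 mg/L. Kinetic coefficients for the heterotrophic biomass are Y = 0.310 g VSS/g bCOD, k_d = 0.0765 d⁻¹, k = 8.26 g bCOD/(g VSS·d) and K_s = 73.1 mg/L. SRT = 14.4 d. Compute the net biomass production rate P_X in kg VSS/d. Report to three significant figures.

P_X ≈ 42.5 kg VSS/d

Effluent substrate depends only on kinetics and SRT: S = K_s(1 + k_d θ_c) / [θ_c(Yk − k_d) − 1] = 73.1 × (1 + 0.0765 × 14.4) / [14.4 × (0.310 × 8.26 − 0.0765) − 1] = 153.6 / 34.77 = 4.418 mg/L.
The observed yield is Y_obs = Y/(1 + k_d·θ_c) = 0.310 / (1 + 0.0765 × 14.4) = 0.310 / 2.102 = 0.1475 g VSS per g bCOD removed.
Q·(S₀ − S) = 360 × (804 − 4.42) × 10⁻³ = 287.8 kg/d removed.
So the net sludge growth is P_X = 0.1475 × 287.8 = 42.46 kg VSS/d.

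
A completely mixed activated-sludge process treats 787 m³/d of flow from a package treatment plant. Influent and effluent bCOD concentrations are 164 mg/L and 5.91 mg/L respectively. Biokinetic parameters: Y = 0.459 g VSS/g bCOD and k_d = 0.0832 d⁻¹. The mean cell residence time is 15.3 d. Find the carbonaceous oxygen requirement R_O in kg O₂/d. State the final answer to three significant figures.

Y_obs = Y / (1 + k_d θ_c) = 0.459 / (1 + 0.0832 × 15.3) = 0.459 / 2.273 = 0.2019.
Q·(S₀ − S) = 787 × (164 − 5.91) × 10⁻³ = 124.4 kg/d removed.
Net sludge production P_X = 0.2019 × 124.4 = 25.12 kg VSS/d.
Carbonaceous O₂ demand = substrate oxidised − cell-mass equivalent = 124.4 − 1.42 × 25.12 = 88.74 kg O₂/d.

R_O ≈ 88.7 kg O₂/d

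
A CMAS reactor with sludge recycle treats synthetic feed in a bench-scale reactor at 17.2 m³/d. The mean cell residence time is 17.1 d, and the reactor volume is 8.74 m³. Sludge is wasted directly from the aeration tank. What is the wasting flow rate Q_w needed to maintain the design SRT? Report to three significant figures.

Q_w ≈ 0.511 m³/d

For wasting at MLVSS concentration, Q_w = V/θ_c = 8.740/17.1 = 0.5111 m³/d.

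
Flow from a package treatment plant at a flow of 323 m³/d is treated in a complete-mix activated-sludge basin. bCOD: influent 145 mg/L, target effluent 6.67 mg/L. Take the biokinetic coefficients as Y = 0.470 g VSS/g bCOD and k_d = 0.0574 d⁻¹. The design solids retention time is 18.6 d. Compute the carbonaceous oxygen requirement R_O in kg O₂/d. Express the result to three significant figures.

Observed yield with endogenous decay: Y_obs = Y / (1 + k_d·θ_c) = 0.470 / (1 + 0.0574 × 18.6) = 0.470 / 2.068 = 0.2273 g VSS/g bCOD.
ΔS = 145 − 6.67 = 138.3 mg/L, so the substrate removal rate is 323 × 138.3/1000 = 44.68 kg bCOD/d.
Net sludge production P_X = 0.2273 × 44.68 = 10.16 kg VSS/d.
R_O = Q·(S₀ − S) − 1.42·P_X = 44.68 − 1.42 × 10.16 = 30.26 kg O₂/d.

R_O ≈ 30.3 kg O₂/d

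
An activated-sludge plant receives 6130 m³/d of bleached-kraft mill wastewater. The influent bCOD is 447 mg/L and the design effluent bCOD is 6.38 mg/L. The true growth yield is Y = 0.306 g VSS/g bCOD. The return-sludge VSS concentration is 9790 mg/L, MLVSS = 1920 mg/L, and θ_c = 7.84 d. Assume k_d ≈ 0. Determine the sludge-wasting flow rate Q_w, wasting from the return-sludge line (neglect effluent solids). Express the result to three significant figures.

Biomass mass balance (decay neglected): V·X = Y·Q·(S₀ − S)·θ_c, so V = 0.306 × 6130 × (447 − 6.38) × 7.84 / 1920 = 3375 m³.
Q_w = (V·X)/(θ_c X_r) = 3375 × 1920 / (7.84 × 9790) = 84.42 m³/d.

Q_w ≈ 84.4 m³/d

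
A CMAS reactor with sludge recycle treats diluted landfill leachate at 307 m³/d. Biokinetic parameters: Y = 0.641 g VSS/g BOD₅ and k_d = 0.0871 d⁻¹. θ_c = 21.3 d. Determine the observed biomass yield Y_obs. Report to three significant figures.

Y_obs ≈ 0.225 g VSS/g BOD₅

Y_obs = Y / (1 + k_d θ_c) = 0.641 / (1 + 0.0871 × 21.3) = 0.641 / 2.855 = 0.2245.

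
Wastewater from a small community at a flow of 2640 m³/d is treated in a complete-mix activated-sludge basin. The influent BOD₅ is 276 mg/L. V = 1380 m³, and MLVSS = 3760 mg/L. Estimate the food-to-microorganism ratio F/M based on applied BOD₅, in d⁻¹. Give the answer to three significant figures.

F/M = applied load / biomass = Q·S₀/(V·X) = 2640 × 276 / (1380 × 3760) = 0.1404 d⁻¹.

F/M ≈ 0.140 d⁻¹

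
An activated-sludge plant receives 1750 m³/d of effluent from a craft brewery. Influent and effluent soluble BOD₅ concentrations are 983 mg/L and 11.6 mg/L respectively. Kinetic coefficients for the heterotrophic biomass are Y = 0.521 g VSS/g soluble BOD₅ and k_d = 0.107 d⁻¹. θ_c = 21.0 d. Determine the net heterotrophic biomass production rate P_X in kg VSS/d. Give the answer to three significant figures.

P_X ≈ 273 kg VSS/d

Observed yield with endogenous decay: Y_obs = Y / (1 + k_d·θ_c) = 0.521 / (1 + 0.107 × 21.0) = 0.521 / 3.247 = 0.1605 g VSS/g soluble BOD₅.
Substrate removed = Q·(S₀ − S) = 1750 m³/d × (983 − 11.6) g/m³ = 1.7×10^6 g/d = 1700 kg/d.
Net biomass production P_X = Y_obs × Q·(S₀ − S) = 0.1605 × 1700 = 272.8 kg VSS/d.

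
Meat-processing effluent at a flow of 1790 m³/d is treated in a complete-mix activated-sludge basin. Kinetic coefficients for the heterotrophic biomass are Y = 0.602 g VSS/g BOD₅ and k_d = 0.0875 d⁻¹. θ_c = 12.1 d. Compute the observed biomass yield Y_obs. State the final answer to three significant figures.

Observed yield with endogenous decay: Y_obs = Y / (1 + k_d·θ_c) = 0.602 / (1 + 0.0875 × 12.1) = 0.602 / 2.059 = 0.2924 g VSS/g BOD₅.

Y_obs ≈ 0.292 g VSS/g BOD₅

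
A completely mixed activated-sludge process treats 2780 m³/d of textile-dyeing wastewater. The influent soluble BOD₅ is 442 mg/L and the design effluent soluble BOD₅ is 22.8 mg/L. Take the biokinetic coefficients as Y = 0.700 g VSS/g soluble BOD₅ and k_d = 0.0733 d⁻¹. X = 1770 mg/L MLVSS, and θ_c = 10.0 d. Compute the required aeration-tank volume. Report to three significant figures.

V ≈ 2660 m³

From the SRT design equation V = Y Q (S₀−S) θ_c / [X (1 + k_d θ_c)] = 0.700 × 2780 × (442 − 22.8) × 10.0 / [1770 × (1 + 0.0733 × 10.0)] = 8.16×10^6 / 3067 = 2659 m³.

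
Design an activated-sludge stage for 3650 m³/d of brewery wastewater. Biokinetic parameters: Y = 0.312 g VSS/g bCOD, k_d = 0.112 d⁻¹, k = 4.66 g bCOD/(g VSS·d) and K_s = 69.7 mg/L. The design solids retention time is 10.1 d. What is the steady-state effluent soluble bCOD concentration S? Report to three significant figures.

Effluent substrate depends only on kinetics and SRT: S = K_s(1 + k_d θ_c) / [θ_c(Yk − k_d) − 1] = 69.7 × (1 + 0.112 × 10.1) / [10.1 × (0.312 × 4.66 − 0.112) − 1] = 148.5 / 12.55 = 11.83 mg/L.

S ≈ 11.8 mg/L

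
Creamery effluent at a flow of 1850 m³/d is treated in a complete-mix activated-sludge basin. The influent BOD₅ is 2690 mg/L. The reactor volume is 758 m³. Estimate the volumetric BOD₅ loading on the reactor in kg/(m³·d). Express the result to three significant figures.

L_v ≈ 6.57 kg BOD₅/(m³·d)

Applied BOD₅ load per unit volume = Q·S₀/V = (1850 × 2690/1000)/758.0 = 6.565 kg BOD₅·m⁻³·d⁻¹.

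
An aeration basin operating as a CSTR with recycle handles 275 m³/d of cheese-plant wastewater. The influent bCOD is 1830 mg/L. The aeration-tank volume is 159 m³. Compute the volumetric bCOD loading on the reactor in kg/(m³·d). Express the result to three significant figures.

Volumetric loading L_v = Q·S₀ / V = 275 × 1830 g/m³ / 159.0 m³ = 3165 g/(m³·d) = 3.165 kg bCOD/(m³·d).

L_v ≈ 3.17 kg bCOD/(m³·d)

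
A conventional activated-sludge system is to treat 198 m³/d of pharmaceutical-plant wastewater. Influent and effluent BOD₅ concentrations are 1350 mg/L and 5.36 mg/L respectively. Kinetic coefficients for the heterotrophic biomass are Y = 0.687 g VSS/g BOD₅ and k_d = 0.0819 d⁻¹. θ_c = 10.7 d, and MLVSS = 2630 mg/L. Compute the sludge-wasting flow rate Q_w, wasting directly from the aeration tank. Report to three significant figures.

From the SRT design equation V = Y Q (S₀−S) θ_c / [X (1 + k_d θ_c)] = 0.687 × 198 × (1350 − 5.36) × 10.7 / [2630 × (1 + 0.0819 × 10.7)] = 1.96×10^6 / 4935 = 396.6 m³.
With mixed-liquor wasting, θ_c = V/Q_w, so Q_w = V/θ_c = 396.6/10.7 = 37.06 m³/d.

Q_w ≈ 37.1 m³/d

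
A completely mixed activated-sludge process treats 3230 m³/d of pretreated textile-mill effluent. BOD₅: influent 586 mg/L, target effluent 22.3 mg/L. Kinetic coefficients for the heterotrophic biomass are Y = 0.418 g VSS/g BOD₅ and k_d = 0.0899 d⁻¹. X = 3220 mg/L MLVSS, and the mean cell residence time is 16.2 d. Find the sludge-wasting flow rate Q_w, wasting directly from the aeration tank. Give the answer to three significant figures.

Q_w ≈ 96.2 m³/d

Rearranging the biomass balance for a CMAS with decay, V = Y·Q·ΔS·θ_c / [X·(1+k_d θ_c)] = 0.418 × 3230 × (586 − 22.3) × 16.2 / [3220 × (1 + 0.0899 × 16.2)] = 1.23×10^7 / 7910 = 1559 m³.
Wasting from the aeration tank: Q_w = V / θ_c = 1559 / 16.2 = 96.22 m³/d.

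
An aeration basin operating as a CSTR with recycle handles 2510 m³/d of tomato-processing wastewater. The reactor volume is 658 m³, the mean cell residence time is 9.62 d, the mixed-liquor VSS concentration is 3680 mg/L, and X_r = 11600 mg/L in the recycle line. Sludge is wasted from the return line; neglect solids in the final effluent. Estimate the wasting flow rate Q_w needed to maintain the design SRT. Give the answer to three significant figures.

Q_w ≈ 21.7 m³/d

θ_c = V·X/(Q_w·X_r) when wasting from the recycle, so Q_w = V·X/(θ_c·X_r) = 658.0 × 3680 / (9.62 × 11600) = 21.70 m³/d.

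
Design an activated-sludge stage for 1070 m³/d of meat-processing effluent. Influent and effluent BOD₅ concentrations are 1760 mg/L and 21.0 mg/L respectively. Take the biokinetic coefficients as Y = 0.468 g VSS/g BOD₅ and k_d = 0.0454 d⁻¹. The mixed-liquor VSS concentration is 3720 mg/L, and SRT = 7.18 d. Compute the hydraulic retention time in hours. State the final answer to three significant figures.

τ ≈ 28.4 h

Steady-state biomass mass balance: V·X·(1 + k_d·θ_c) = Y·Q·(S₀ − S)·θ_c, so V = 0.468 × 1070 × (1760 − 21.0) × 7.18 / [3720 × (1 + 0.0454 × 7.18)] = 6.25×10^6 / 4933 = 1268 m³.
HRT = V/Q = 1268 m³ / 1070 m³·d⁻¹ = 1.185 d × 24 = 28.43 h.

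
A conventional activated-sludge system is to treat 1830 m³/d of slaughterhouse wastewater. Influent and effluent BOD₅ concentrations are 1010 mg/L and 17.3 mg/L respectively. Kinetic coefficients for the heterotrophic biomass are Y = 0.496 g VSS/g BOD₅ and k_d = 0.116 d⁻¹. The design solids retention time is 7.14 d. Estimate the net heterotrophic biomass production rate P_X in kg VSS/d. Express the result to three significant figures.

Observed yield with endogenous decay: Y_obs = Y / (1 + k_d·θ_c) = 0.496 / (1 + 0.116 × 7.14) = 0.496 / 1.828 = 0.2713 g VSS/g BOD₅.
Mass of BOD₅ removed per day: Q(S₀ − S) = 1830 × 992.7 g/m³ = 1817 kg/d.
Net biomass production P_X = Y_obs × Q·(S₀ − S) = 0.2713 × 1817 = 492.9 kg VSS/d.

P_X ≈ 493 kg VSS/d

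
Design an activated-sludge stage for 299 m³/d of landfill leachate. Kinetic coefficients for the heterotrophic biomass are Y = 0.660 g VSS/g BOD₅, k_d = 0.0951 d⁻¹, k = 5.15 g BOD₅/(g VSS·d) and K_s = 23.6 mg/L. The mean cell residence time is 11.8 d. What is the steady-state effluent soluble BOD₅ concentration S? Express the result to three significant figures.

Effluent substrate depends only on kinetics and SRT: S = K_s(1 + k_d θ_c) / [θ_c(Yk − k_d) − 1] = 23.6 × (1 + 0.0951 × 11.8) / [11.8 × (0.660 × 5.15 − 0.0951) − 1] = 50.08 / 37.99 = 1.318 mg/L.

S ≈ 1.32 mg/L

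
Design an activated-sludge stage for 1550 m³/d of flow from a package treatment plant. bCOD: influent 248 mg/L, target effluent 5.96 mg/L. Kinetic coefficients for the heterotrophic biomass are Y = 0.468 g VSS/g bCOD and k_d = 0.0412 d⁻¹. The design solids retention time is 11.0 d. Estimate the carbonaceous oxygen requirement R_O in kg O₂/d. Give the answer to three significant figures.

Observed yield with endogenous decay: Y_obs = Y / (1 + k_d·θ_c) = 0.468 / (1 + 0.0412 × 11.0) = 0.468 / 1.453 = 0.3220 g VSS/g bCOD.
Q·(S₀ − S) = 1550 × (248 − 5.96) × 10⁻³ = 375.2 kg/d removed.
Biomass synthesised: P_X = Y_obs × 375.2 = 120.8 kg VSS/d.
R_O = Q·(S₀ − S) − 1.42·P_X = 375.2 − 1.42 × 120.8 = 203.6 kg O₂/d.

R_O ≈ 204 kg O₂/d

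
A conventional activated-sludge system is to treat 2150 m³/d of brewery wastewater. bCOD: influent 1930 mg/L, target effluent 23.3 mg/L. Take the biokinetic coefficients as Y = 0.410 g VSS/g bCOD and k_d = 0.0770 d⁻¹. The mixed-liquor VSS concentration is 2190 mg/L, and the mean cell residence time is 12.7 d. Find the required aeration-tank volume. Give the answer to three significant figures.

V ≈ 4930 m³

Steady-state biomass mass balance: V·X·(1 + k_d·θ_c) = Y·Q·(S₀ − S)·θ_c, so V = 0.410 × 2150 × (1930 − 23.3) × 12.7 / [2190 × (1 + 0.0770 × 12.7)] = 2.13×10^7 / 4332 = 4928 m³.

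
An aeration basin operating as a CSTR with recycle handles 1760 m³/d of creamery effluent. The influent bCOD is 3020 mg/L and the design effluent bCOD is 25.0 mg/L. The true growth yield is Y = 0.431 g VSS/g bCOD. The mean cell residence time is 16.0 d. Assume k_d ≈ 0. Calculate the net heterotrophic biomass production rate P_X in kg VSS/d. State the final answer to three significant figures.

No decay correction is needed, so Y_obs = Y = 0.431.
ΔS = 3020 − 25.0 = 2995 mg/L, so the substrate removal rate is 1760 × 2995/1000 = 5271 kg bCOD/d.
Net biomass production P_X = Y_obs × Q·(S₀ − S) = 0.4310 × 5271 = 2272 kg VSS/d.

P_X ≈ 2270 kg VSS/d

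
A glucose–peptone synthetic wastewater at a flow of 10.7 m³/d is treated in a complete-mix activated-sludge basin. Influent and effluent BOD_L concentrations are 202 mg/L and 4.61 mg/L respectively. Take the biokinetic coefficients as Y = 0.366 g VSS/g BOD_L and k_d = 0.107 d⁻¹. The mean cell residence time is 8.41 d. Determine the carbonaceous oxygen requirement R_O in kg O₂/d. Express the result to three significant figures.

The observed yield is Y_obs = Y/(1 + k_d·θ_c) = 0.366 / (1 + 0.107 × 8.41) = 0.366 / 1.900 = 0.1926 g VSS per g BOD_L removed.
Mass of BOD_L removed per day: Q(S₀ − S) = 10.7 × 197.4 g/m³ = 2.112 kg/d.
Net sludge production P_X = 0.1926 × 2.112 = 0.4069 kg VSS/d.
Carbonaceous O₂ demand = substrate oxidised − cell-mass equivalent = 2.112 − 1.42 × 0.4069 = 1.534 kg O₂/d.

R_O ≈ 1.53 kg O₂/d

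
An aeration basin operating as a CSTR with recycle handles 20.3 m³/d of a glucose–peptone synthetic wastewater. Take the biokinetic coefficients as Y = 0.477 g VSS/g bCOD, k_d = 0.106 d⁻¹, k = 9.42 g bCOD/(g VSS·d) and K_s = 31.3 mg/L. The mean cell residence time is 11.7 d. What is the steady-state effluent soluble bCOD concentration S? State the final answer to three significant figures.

S ≈ 1.39 mg/L

For a completely mixed reactor with recycle the Lawrence–McCarty relation gives S = K_s·(1 + k_d·θ_c) / [θ_c·(Y·k − k_d) − 1] = 31.3 × (1 + 0.106 × 11.7) / [11.7 × (0.477 × 9.42 − 0.106) − 1] = 70.12 / 50.33 = 1.393 mg/L.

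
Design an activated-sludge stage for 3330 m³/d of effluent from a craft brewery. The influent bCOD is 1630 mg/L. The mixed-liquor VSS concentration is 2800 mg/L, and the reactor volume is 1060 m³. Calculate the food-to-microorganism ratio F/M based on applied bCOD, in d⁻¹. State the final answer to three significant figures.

F/M ≈ 1.83 d⁻¹

F/M = Q·S₀ / (V·X) = 3330 × 1630 / (1060 × 2800) = 1.829 g bCOD·(g VSS·d)⁻¹.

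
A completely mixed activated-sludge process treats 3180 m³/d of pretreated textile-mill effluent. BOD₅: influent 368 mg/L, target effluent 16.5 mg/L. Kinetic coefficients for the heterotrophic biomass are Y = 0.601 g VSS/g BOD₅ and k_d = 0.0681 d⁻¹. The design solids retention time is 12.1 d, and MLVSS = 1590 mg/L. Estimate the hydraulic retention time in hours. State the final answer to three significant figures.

τ ≈ 21.2 h

Steady-state biomass mass balance: V·X·(1 + k_d·θ_c) = Y·Q·(S₀ − S)·θ_c, so V = 0.601 × 3180 × (368 − 16.5) × 12.1 / [1590 × (1 + 0.0681 × 12.1)] = 8.13×10^6 / 2900 = 2803 m³.
HRT = V/Q = 2803 m³ / 3180 m³·d⁻¹ = 0.8814 d × 24 = 21.15 h.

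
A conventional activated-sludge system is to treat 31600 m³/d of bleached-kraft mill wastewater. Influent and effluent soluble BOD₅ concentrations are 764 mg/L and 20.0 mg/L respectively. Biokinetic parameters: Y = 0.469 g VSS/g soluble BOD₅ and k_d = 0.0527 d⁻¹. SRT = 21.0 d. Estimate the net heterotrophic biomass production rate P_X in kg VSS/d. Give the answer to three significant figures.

P_X ≈ 5230 kg VSS/d

Correct the yield for decay: Y_obs = Y/(1 + k_d θ_c) = 0.469 / (1 + 0.0527 × 21.0) = 0.469 / 2.107 = 0.2226.
Mass of soluble BOD₅ removed per day: Q(S₀ − S) = 31600 × 744.0 g/m³ = 23510 kg/d.
Biomass produced: P_X = Y_obs·Q·ΔS = 0.2226 × 23510 ≈ 5234 kg VSS/d.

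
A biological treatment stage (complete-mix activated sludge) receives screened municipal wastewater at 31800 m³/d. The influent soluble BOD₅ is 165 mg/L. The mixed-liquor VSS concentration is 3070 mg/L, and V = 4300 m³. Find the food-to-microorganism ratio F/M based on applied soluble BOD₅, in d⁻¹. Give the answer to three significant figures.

F/M = Q·S₀ / (V·X) = 31800 × 165 / (4300 × 3070) = 0.3975 g soluble BOD₅·(g VSS·d)⁻¹.

F/M ≈ 0.397 d⁻¹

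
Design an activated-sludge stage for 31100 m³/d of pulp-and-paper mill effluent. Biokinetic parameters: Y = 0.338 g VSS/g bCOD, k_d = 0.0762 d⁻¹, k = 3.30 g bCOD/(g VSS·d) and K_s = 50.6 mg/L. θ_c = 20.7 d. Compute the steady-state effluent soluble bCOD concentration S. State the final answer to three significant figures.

S ≈ 6.36 mg/L

For a completely mixed reactor with recycle the Lawrence–McCarty relation gives S = K_s·(1 + k_d·θ_c) / [θ_c·(Y·k − k_d) − 1] = 50.6 × (1 + 0.0762 × 20.7) / [20.7 × (0.338 × 3.30 − 0.0762) − 1] = 130.4 / 20.51 = 6.358 mg/L.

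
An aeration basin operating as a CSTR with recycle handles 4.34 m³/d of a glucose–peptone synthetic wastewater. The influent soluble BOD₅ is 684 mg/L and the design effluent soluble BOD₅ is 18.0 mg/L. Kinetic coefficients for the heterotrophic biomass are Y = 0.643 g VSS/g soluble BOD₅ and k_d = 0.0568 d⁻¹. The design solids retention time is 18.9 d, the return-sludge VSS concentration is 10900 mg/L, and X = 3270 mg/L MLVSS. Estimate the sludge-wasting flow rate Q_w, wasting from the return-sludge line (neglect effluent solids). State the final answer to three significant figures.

Q_w ≈ 0.0822 m³/d

Rearranging the biomass balance for a CMAS with decay, V = Y·Q·ΔS·θ_c / [X·(1+k_d θ_c)] = 0.643 × 4.34 × (684 − 18.0) × 18.9 / [3270 × (1 + 0.0568 × 18.9)] = 3.51×10^4 / 6780 = 5.181 m³.
Q_w = (V·X)/(θ_c X_r) = 5.181 × 3270 / (18.9 × 10900) = 0.08223 m³/d.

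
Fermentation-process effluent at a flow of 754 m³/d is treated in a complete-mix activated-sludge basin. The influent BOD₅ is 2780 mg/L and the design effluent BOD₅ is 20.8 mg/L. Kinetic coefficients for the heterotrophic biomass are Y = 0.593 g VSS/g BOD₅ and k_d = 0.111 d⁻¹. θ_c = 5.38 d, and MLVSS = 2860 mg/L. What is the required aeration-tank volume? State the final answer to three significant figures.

V ≈ 1450 m³

From the SRT design equation V = Y Q (S₀−S) θ_c / [X (1 + k_d θ_c)] = 0.593 × 754 × (2780 − 20.8) × 5.38 / [2860 × (1 + 0.111 × 5.38)] = 6.64×10^6 / 4568 = 1453 m³.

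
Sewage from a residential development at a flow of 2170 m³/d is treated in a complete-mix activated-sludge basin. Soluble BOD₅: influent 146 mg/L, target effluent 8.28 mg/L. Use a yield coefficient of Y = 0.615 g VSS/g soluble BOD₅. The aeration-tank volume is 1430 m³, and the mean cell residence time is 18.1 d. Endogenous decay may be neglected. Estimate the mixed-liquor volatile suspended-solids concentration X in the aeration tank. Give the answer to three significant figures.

Without decay, X = Y Q (S₀−S) θ_c / V = 0.615 × 2170 × (146 − 8.28) × 18.1 / 1430 = 2326 mg/L.

X ≈ 2330 mg/L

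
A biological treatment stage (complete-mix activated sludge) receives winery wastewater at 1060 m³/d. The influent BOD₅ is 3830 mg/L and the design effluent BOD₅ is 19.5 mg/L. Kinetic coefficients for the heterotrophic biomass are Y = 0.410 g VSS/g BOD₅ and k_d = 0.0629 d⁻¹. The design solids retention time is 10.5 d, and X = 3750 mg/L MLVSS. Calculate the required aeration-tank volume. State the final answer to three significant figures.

V ≈ 2790 m³

Steady-state biomass mass balance: V·X·(1 + k_d·θ_c) = Y·Q·(S₀ − S)·θ_c, so V = 0.410 × 1060 × (3830 − 19.5) × 10.5 / [3750 × (1 + 0.0629 × 10.5)] = 1.74×10^7 / 6227 = 2793 m³.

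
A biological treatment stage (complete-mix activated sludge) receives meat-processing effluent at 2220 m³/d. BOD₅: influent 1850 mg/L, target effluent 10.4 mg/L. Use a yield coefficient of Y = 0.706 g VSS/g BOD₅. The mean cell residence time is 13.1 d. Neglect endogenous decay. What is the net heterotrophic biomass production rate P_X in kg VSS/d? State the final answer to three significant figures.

P_X ≈ 2880 kg VSS/d

With endogenous decay neglected, the observed yield equals the true yield: Y_obs = Y = 0.706 g VSS/g BOD₅.
Mass of BOD₅ removed per day: Q(S₀ − S) = 2220 × 1840 g/m³ = 4084 kg/d.
P_X = Y_obs · Q(S₀ − S) = 0.7060 × 4084 = 2883 kg VSS/d.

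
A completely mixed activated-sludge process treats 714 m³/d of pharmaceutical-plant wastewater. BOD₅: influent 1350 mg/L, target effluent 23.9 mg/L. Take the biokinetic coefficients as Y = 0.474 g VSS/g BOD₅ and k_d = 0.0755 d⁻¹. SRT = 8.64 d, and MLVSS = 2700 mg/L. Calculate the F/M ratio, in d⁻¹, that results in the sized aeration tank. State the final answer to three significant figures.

Steady-state biomass mass balance: V·X·(1 + k_d·θ_c) = Y·Q·(S₀ − S)·θ_c, so V = 0.474 × 714 × (1350 − 23.9) × 8.64 / [2700 × (1 + 0.0755 × 8.64)] = 3.88×10^6 / 4461 = 869.2 m³.
Food-to-microorganism ratio F/M = Q S₀ / (V X) = 714 × 1350 / (869.2 × 2700) = 0.4107 d⁻¹.

F/M ≈ 0.411 d⁻¹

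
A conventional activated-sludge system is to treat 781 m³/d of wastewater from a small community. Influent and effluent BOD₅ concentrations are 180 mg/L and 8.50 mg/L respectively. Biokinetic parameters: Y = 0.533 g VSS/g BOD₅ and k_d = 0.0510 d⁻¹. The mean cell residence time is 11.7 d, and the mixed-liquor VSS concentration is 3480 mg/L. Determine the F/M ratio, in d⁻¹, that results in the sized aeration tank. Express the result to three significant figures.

F/M ≈ 0.269 d⁻¹

Rearranging the biomass balance for a CMAS with decay, V = Y·Q·ΔS·θ_c / [X·(1+k_d θ_c)] = 0.533 × 781 × (180 − 8.50) × 11.7 / [3480 × (1 + 0.0510 × 11.7)] = 8.35×10^5 / 5557 = 150.3 m³.
F/M = applied load / biomass = Q·S₀/(V·X) = 781 × 180 / (150.3 × 3480) = 0.2687 d⁻¹.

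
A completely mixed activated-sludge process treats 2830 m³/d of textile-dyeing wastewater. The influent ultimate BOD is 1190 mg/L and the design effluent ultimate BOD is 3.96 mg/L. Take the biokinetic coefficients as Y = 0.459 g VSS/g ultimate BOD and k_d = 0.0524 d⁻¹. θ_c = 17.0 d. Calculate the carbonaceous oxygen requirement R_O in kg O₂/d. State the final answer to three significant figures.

R_O ≈ 2200 kg O₂/d

Y_obs = Y / (1 + k_d θ_c) = 0.459 / (1 + 0.0524 × 17.0) = 0.459 / 1.891 = 0.2428.
ΔS = 1190 − 3.96 = 1186 mg/L, so the substrate removal rate is 2830 × 1186/1000 = 3356 kg ultimate BOD/d.
Net sludge production P_X = 0.2428 × 3356 = 814.8 kg VSS/d.
R_O = Q·ΔS − 1.42 P_X = 3356 − 1157 = 2199 kg O₂/d.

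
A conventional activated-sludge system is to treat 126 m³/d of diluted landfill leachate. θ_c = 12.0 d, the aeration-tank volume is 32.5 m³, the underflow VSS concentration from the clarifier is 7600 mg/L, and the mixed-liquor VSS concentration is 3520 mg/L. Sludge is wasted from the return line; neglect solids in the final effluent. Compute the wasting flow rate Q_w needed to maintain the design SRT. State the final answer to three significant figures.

Q_w = (V·X)/(θ_c X_r) = 32.50 × 3520 / (12.0 × 7600) = 1.254 m³/d.

Q_w ≈ 1.25 m³/d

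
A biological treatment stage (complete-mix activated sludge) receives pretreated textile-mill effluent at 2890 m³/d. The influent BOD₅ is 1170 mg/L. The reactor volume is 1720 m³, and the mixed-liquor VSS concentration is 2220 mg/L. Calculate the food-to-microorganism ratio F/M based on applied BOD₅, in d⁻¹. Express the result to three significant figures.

F/M = Q·S₀ / (V·X) = 2890 × 1170 / (1720 × 2220) = 0.8855 g BOD₅·(g VSS·d)⁻¹.

F/M ≈ 0.886 d⁻¹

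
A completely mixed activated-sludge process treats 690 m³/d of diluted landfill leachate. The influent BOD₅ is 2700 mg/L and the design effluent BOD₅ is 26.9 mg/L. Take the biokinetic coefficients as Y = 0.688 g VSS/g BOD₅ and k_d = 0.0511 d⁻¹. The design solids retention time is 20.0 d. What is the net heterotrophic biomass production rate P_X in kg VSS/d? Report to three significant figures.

P_X ≈ 628 kg VSS/d

Observed yield with endogenous decay: Y_obs = Y / (1 + k_d·θ_c) = 0.688 / (1 + 0.0511 × 20.0) = 0.688 / 2.022 = 0.3403 g VSS/g BOD₅.
Mass of BOD₅ removed per day: Q(S₀ − S) = 690 × 2673 g/m³ = 1844 kg/d.
So the net sludge growth is P_X = 0.3403 × 1844 = 627.6 kg VSS/d.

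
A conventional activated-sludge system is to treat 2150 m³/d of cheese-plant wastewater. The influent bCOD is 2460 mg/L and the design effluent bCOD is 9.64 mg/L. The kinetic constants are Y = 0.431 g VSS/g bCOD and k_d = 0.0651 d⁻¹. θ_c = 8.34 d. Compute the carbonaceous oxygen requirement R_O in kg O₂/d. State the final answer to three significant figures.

Y_obs = Y / (1 + k_d θ_c) = 0.431 / (1 + 0.0651 × 8.34) = 0.431 / 1.543 = 0.2793.
Q·(S₀ − S) = 2150 × (2460 − 9.64) × 10⁻³ = 5268 kg/d removed.
Net sludge production P_X = 0.2793 × 5268 = 1472 kg VSS/d.
R_O = Q·ΔS − 1.42 P_X = 5268 − 2090 = 3179 kg O₂/d.

R_O ≈ 3180 kg O₂/d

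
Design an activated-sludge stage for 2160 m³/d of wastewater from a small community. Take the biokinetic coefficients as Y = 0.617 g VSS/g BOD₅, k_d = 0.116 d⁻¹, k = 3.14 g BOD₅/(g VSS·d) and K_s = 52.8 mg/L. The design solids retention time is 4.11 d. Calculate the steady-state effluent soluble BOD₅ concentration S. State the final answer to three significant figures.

S ≈ 12.0 mg/L

From the Monod/SRT balance for a CMAS, S = K_s·(1+k_d θ_c)/[θ_c·(Y k − k_d) − 1] = 52.8 × (1 + 0.116 × 4.11) / [4.11 × (0.617 × 3.14 − 0.116) − 1] = 77.97 / 6.486 = 12.02 mg/L.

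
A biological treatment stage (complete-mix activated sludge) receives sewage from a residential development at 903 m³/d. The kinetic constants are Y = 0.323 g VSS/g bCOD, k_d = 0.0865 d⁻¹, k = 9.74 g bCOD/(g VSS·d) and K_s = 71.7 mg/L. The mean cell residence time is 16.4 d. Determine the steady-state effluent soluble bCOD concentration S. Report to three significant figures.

S ≈ 3.53 mg/L

For a completely mixed reactor with recycle the Lawrence–McCarty relation gives S = K_s·(1 + k_d·θ_c) / [θ_c·(Y·k − k_d) − 1] = 71.7 × (1 + 0.0865 × 16.4) / [16.4 × (0.323 × 9.74 − 0.0865) − 1] = 173.4 / 49.18 = 3.526 mg/L.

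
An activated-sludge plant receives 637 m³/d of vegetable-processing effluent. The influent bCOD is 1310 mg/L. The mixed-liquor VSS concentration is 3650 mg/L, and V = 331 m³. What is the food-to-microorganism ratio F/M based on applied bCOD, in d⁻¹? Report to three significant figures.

F/M ≈ 0.691 d⁻¹

Food-to-microorganism ratio F/M = Q S₀ / (V X) = 637 × 1310 / (331.0 × 3650) = 0.6907 d⁻¹.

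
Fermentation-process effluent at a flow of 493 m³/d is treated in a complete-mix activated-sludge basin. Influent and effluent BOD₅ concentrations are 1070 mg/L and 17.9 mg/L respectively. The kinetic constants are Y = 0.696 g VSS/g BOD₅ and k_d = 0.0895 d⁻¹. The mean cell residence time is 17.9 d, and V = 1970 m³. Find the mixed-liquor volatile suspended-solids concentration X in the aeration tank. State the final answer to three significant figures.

X = Y·Q·ΔS·θ_c / [V·(1 + k_d θ_c)] = 0.696 × 493 × (1070 − 17.9) × 17.9 / [1970 × (1 + 0.0895 × 17.9)] = 1261 mg/L.

X ≈ 1260 mg/L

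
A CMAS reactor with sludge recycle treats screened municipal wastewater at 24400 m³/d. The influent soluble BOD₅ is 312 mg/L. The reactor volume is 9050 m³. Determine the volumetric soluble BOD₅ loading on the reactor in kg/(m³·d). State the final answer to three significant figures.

L_v ≈ 0.841 kg soluble BOD₅/(m³·d)

L_v = Q S₀ / V = 24400 × 312 × 10⁻³ / 9050 = 0.8412 kg/(m³·d).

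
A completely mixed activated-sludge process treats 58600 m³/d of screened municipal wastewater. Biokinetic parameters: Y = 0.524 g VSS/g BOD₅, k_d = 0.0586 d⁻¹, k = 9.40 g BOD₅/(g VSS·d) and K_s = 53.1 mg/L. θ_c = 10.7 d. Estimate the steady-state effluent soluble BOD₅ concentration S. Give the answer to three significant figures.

Effluent substrate depends only on kinetics and SRT: S = K_s(1 + k_d θ_c) / [θ_c(Yk − k_d) − 1] = 53.1 × (1 + 0.0586 × 10.7) / [10.7 × (0.524 × 9.40 − 0.0586) − 1] = 86.39 / 51.08 = 1.691 mg/L.

S ≈ 1.69 mg/L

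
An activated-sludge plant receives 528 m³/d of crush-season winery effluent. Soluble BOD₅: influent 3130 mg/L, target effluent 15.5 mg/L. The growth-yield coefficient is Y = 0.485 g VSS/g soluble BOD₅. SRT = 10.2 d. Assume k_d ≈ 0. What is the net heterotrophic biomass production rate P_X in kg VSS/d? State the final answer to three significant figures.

With endogenous decay neglected, the observed yield equals the true yield: Y_obs = Y = 0.485 g VSS/g soluble BOD₅.
Q·(S₀ − S) = 528 × (3130 − 15.5) × 10⁻³ = 1644 kg/d removed.
So the net sludge growth is P_X = 0.4850 × 1644 = 797.6 kg VSS/d.

P_X ≈ 798 kg VSS/d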